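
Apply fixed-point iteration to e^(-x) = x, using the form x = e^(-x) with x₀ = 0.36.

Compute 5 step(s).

Equation: e^(-x) = x
Fixed-point form: x = e^(-x)
x₀ = 0.36

x_1 = g(0.360000) = 0.697676
x_2 = g(0.697676) = 0.497741
x_3 = g(0.497741) = 0.607903
x_4 = g(0.607903) = 0.544492
x_5 = g(0.544492) = 0.580137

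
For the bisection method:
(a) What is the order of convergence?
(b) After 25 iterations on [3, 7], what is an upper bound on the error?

(a) Bisection has linear (order 1) convergence; the error is halved each step.

(b) Error bound = (b-a)/2^n = (7 - 3)/2^{25}
    = 4/2^{25}

(a) 1 (linear); (b) error ≤ 1.19e-07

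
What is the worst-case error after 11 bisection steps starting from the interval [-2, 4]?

Bisection error bound: |error| ≤ (b-a)/2^n
|error| ≤ (4 - (-2))/2^11 = 6/2^11
|error| ≤ 0.0029296875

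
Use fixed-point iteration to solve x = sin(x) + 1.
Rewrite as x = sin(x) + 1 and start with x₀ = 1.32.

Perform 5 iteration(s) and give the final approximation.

Equation: x = sin(x) + 1
Fixed-point form: x = sin(x) + 1
x₀ = 1.32

x_1 = g(1.320000) = 1.968715
x_2 = g(1.968715) = 1.921869
x_3 = g(1.921869) = 1.939004
x_4 = g(1.939004) = 1.932974
x_5 = g(1.932974) = 1.935127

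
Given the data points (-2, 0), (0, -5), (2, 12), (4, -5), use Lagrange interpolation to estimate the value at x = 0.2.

Lagrange interpolation formula:
P(x) = Σ yᵢ × Lᵢ(x)
where Lᵢ(x) = Π_{j≠i} (x - xⱼ)/(xᵢ - xⱼ)

L_0(0.2) = (0.2 - 0)/(-2 - 0) × (0.2 - 2)/(-2 - 2) × (0.2 - 4)/(-2 - 4) = -0.028500
L_1(0.2) = (0.2 - (-2))/(0 - (-2)) × (0.2 - 2)/(0 - 2) × (0.2 - 4)/(0 - 4) = 0.940500
L_2(0.2) = (0.2 - (-2))/(2 - (-2)) × (0.2 - 0)/(2 - 0) × (0.2 - 4)/(2 - 4) = 0.104500
L_3(0.2) = (0.2 - (-2))/(4 - (-2)) × (0.2 - 0)/(4 - 0) × (0.2 - 2)/(4 - 2) = -0.016500

P(0.2) = 0×L_0(0.2) + (-5)×L_1(0.2) + 12×L_2(0.2) + (-5)×L_3(0.2)
P(0.2) = -3.366000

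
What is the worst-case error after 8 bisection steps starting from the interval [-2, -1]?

Bisection error bound: |error| ≤ (b-a)/2^n
|error| ≤ (-1 - (-2))/2^8 = 1/2^8
|error| ≤ 0.0039062500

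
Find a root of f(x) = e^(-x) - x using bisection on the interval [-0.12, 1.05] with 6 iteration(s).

f(x) = e^(-x) - x
Initial interval: [-0.12, 1.05]

Iteration 1:
  c_1 = (-0.120000 + 1.050000)/2 = 0.465000
  f(c_1) = f(0.465000) = 0.163135
  f(a) × f(c) ≥ 0, new interval: [0.465000, 1.050000]
Iteration 2:
  c_2 = (0.465000 + 1.050000)/2 = 0.757500
  f(c_2) = f(0.757500) = -0.288663
  f(a) × f(c) < 0, new interval: [0.465000, 0.757500]
Iteration 3:
  c_3 = (0.465000 + 0.757500)/2 = 0.611250
  f(c_3) = f(0.611250) = -0.068578
  f(a) × f(c) < 0, new interval: [0.465000, 0.611250]
Iteration 4:
  c_4 = (0.465000 + 0.611250)/2 = 0.538125
  f(c_4) = f(0.538125) = 0.045717
  f(a) × f(c) ≥ 0, new interval: [0.538125, 0.611250]
Iteration 5:
  c_5 = (0.538125 + 0.611250)/2 = 0.574688
  f(c_5) = f(0.574688) = -0.011807
  f(a) × f(c) < 0, new interval: [0.538125, 0.574688]
Iteration 6:
  c_6 = (0.538125 + 0.574688)/2 = 0.556406
  f(c_6) = f(0.556406) = 0.016859
  f(a) × f(c) ≥ 0, new interval: [0.556406, 0.574688]

After 6 iteration(s), the approximation is c_6 = 0.556406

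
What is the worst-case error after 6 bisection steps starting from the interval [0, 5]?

Bisection error bound: |error| ≤ (b-a)/2^n
|error| ≤ (5 - 0)/2^6 = 5/2^6
|error| ≤ 0.0781250000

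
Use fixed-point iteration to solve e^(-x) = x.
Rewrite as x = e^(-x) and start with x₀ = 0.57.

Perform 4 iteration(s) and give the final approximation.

Equation: e^(-x) = x
Fixed-point form: x = e^(-x)
x₀ = 0.57

x_1 = g(0.570000) = 0.565525
x_2 = g(0.565525) = 0.568062
x_3 = g(0.568062) = 0.566623
x_4 = g(0.566623) = 0.567439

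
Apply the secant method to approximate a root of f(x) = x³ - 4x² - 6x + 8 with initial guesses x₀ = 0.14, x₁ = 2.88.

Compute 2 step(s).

f(x) = x³ - 4x² - 6x + 8
x₀ = 0.14, x₁ = 2.88

Secant formula: x_{n+1} = x_n - f(x_n)(x_n - x_{n-1})/(f(x_n) - f(x_{n-1}))

Iteration 1:
  f(0.140000) = 7.084344
  f(2.880000) = -18.569728
  x_2 = 2.880000 - (-18.569728)×(2.880000 - 0.140000)/(-18.569728 - 7.084344)
       = 0.896648
Iteration 2:
  f(2.880000) = -18.569728
  f(0.896648) = 0.125086
  x_3 = 0.896648 - 0.125086×(0.896648 - 2.880000)/(0.125086 - (-18.569728))
       = 0.909919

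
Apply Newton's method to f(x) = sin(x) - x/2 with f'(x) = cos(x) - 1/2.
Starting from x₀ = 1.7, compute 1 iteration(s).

f(x) = sin(x) - x/2
f'(x) = cos(x) - 1/2
x₀ = 1.7

Newton-Raphson formula: x_{n+1} = x_n - f(x_n)/f'(x_n)

Iteration 1:
  f(1.700000) = 0.141665
  f'(1.700000) = -0.628844
  x_1 = 1.700000 - 0.141665/(-0.628844) = 1.925278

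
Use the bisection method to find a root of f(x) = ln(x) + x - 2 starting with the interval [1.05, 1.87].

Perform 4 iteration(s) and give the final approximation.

f(x) = ln(x) + x - 2
Initial interval: [1.05, 1.87]

Iteration 1:
  c_1 = (1.050000 + 1.870000)/2 = 1.460000
  f(c_1) = f(1.460000) = -0.161564
  f(a) × f(c) ≥ 0, new interval: [1.460000, 1.870000]
Iteration 2:
  c_2 = (1.460000 + 1.870000)/2 = 1.665000
  f(c_2) = f(1.665000) = 0.174825
  f(a) × f(c) < 0, new interval: [1.460000, 1.665000]
Iteration 3:
  c_3 = (1.460000 + 1.665000)/2 = 1.562500
  f(c_3) = f(1.562500) = 0.008787
  f(a) × f(c) < 0, new interval: [1.460000, 1.562500]
Iteration 4:
  c_4 = (1.460000 + 1.562500)/2 = 1.511250
  f(c_4) = f(1.511250) = -0.075813
  f(a) × f(c) ≥ 0, new interval: [1.511250, 1.562500]

After 4 iteration(s), the approximation is c_4 = 1.511250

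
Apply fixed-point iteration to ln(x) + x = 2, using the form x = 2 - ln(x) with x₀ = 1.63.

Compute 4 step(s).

Equation: ln(x) + x = 2
Fixed-point form: x = 2 - ln(x)
x₀ = 1.63

x_1 = g(1.630000) = 1.511420
x_2 = g(1.511420) = 1.586950
x_3 = g(1.586950) = 1.538186
x_4 = g(1.538186) = 1.569396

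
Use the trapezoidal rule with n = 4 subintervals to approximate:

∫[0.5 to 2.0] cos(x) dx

f(x) = cos(x)
a = 0.5, b = 2.0, n = 4
h = (b - a)/n = 0.375000

Trapezoidal rule: (h/2)[f(x₀) + 2f(x₁) + 2f(x₂) + ... + f(xₙ)]

x_0 = 0.5000, f(x_0) = 0.877583, coefficient = 1
x_1 = 0.8750, f(x_1) = 0.640997, coefficient = 2
x_2 = 1.2500, f(x_2) = 0.315322, coefficient = 2
x_3 = 1.6250, f(x_3) = -0.054177, coefficient = 2
x_4 = 2.0000, f(x_4) = -0.416147, coefficient = 1

I ≈ (0.375000/2) × 2.265720 = 0.424822
Exact value: 0.429872
Error: 0.005049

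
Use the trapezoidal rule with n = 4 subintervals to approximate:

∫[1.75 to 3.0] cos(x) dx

f(x) = cos(x)
a = 1.75, b = 3.0, n = 4
h = (b - a)/n = 0.312500

Trapezoidal rule: (h/2)[f(x₀) + 2f(x₁) + 2f(x₂) + ... + f(xₙ)]

x_0 = 1.7500, f(x_0) = -0.178246, coefficient = 1
x_1 = 2.0625, f(x_1) = -0.472128, coefficient = 2
x_2 = 2.3750, f(x_2) = -0.720278, coefficient = 2
x_3 = 2.6875, f(x_3) = -0.898659, coefficient = 2
x_4 = 3.0000, f(x_4) = -0.989992, coefficient = 1

I ≈ (0.312500/2) × -5.350371 = -0.835995
Exact value: -0.842866
Error: 0.006870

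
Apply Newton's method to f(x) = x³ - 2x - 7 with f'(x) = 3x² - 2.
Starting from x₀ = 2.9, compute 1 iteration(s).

f(x) = x³ - 2x - 7
f'(x) = 3x² - 2
x₀ = 2.9

Newton-Raphson formula: x_{n+1} = x_n - f(x_n)/f'(x_n)

Iteration 1:
  f(2.900000) = 11.589000
  f'(2.900000) = 23.230000
  x_1 = 2.900000 - 11.589000/23.230000 = 2.401119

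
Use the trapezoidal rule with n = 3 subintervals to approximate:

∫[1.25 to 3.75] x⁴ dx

f(x) = x⁴
a = 1.25, b = 3.75, n = 3
h = (b - a)/n = 0.833333

Trapezoidal rule: (h/2)[f(x₀) + 2f(x₁) + 2f(x₂) + ... + f(xₙ)]

x_0 = 1.2500, f(x_0) = 2.441406, coefficient = 1
x_1 = 2.0833, f(x_1) = 18.838011, coefficient = 2
x_2 = 2.9167, f(x_2) = 72.368104, coefficient = 2
x_3 = 3.7500, f(x_3) = 197.753906, coefficient = 1

I ≈ (0.833333/2) × 382.607542 = 159.419809
Exact value: 147.705078
Error: 11.714731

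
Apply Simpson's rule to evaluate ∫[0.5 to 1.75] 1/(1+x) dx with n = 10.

f(x) = 1/(1+x)
a = 0.5, b = 1.75, n = 10
h = (b - a)/n = 0.125000

Simpson's rule: (h/3)[f(x₀) + 4f(x₁) + 2f(x₂) + ... + f(xₙ)]

x_0 = 0.5000, f(x_0) = 0.666667, coefficient = 1
x_1 = 0.6250, f(x_1) = 0.615385, coefficient = 4
x_2 = 0.7500, f(x_2) = 0.571429, coefficient = 2
x_3 = 0.8750, f(x_3) = 0.533333, coefficient = 4
x_4 = 1.0000, f(x_4) = 0.500000, coefficient = 2
x_5 = 1.1250, f(x_5) = 0.470588, coefficient = 4
x_6 = 1.2500, f(x_6) = 0.444444, coefficient = 2
x_7 = 1.3750, f(x_7) = 0.421053, coefficient = 4
x_8 = 1.5000, f(x_8) = 0.400000, coefficient = 2
x_9 = 1.6250, f(x_9) = 0.380952, coefficient = 4
x_10 = 1.7500, f(x_10) = 0.363636, coefficient = 1

I ≈ (0.125000/3) × 14.547294 = 0.606137
Exact value: 0.606136
Error: 0.000001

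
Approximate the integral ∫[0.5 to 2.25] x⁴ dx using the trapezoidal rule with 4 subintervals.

f(x) = x⁴
a = 0.5, b = 2.25, n = 4
h = (b - a)/n = 0.437500

Trapezoidal rule: (h/2)[f(x₀) + 2f(x₁) + 2f(x₂) + ... + f(xₙ)]

x_0 = 0.5000, f(x_0) = 0.062500, coefficient = 1
x_1 = 0.9375, f(x_1) = 0.772476, coefficient = 2
x_2 = 1.3750, f(x_2) = 3.574463, coefficient = 2
x_3 = 1.8125, f(x_3) = 10.792252, coefficient = 2
x_4 = 2.2500, f(x_4) = 25.628906, coefficient = 1

I ≈ (0.437500/2) × 55.969788 = 12.243391
Exact value: 11.526758
Error: 0.716633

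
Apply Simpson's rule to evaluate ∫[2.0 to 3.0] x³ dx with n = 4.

f(x) = x³
a = 2.0, b = 3.0, n = 4
h = (b - a)/n = 0.250000

Simpson's rule: (h/3)[f(x₀) + 4f(x₁) + 2f(x₂) + ... + f(xₙ)]

x_0 = 2.0000, f(x_0) = 8.000000, coefficient = 1
x_1 = 2.2500, f(x_1) = 11.390625, coefficient = 4
x_2 = 2.5000, f(x_2) = 15.625000, coefficient = 2
x_3 = 2.7500, f(x_3) = 20.796875, coefficient = 4
x_4 = 3.0000, f(x_4) = 27.000000, coefficient = 1

I ≈ (0.250000/3) × 195.000000 = 16.250000
Exact value: 16.250000
Error: 0.000000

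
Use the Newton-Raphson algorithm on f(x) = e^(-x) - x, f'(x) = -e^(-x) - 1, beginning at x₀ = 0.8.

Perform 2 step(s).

f(x) = e^(-x) - x
f'(x) = -e^(-x) - 1
x₀ = 0.8

Newton-Raphson formula: x_{n+1} = x_n - f(x_n)/f'(x_n)

Iteration 1:
  f(0.800000) = -0.350671
  f'(0.800000) = -1.449329
  x_1 = 0.800000 - (-0.350671)/(-1.449329) = 0.558046
Iteration 2:
  f(0.558046) = 0.014280
  f'(0.558046) = -1.572326
  x_2 = 0.558046 - 0.014280/(-1.572326) = 0.567128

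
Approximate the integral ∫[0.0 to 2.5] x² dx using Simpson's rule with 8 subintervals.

f(x) = x²
a = 0.0, b = 2.5, n = 8
h = (b - a)/n = 0.312500

Simpson's rule: (h/3)[f(x₀) + 4f(x₁) + 2f(x₂) + ... + f(xₙ)]

x_0 = 0.0000, f(x_0) = 0.000000, coefficient = 1
x_1 = 0.3125, f(x_1) = 0.097656, coefficient = 4
x_2 = 0.6250, f(x_2) = 0.390625, coefficient = 2
x_3 = 0.9375, f(x_3) = 0.878906, coefficient = 4
x_4 = 1.2500, f(x_4) = 1.562500, coefficient = 2
x_5 = 1.5625, f(x_5) = 2.441406, coefficient = 4
x_6 = 1.8750, f(x_6) = 3.515625, coefficient = 2
x_7 = 2.1875, f(x_7) = 4.785156, coefficient = 4
x_8 = 2.5000, f(x_8) = 6.250000, coefficient = 1

I ≈ (0.312500/3) × 50.000000 = 5.208333
Exact value: 5.208333
Error: 0.000000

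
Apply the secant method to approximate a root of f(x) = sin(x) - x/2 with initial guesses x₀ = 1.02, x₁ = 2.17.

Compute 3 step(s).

f(x) = sin(x) - x/2
x₀ = 1.02, x₁ = 2.17

Secant formula: x_{n+1} = x_n - f(x_n)(x_n - x_{n-1})/(f(x_n) - f(x_{n-1}))

Iteration 1:
  f(1.020000) = 0.342108
  f(2.170000) = -0.259215
  x_2 = 2.170000 - (-0.259215)×(2.170000 - 1.020000)/(-0.259215 - 0.342108)
       = 1.674264
Iteration 2:
  f(2.170000) = -0.259215
  f(1.674264) = 0.157520
  x_3 = 1.674264 - 0.157520×(1.674264 - 2.170000)/(0.157520 - (-0.259215))
       = 1.861645
Iteration 3:
  f(1.674264) = 0.157520
  f(1.861645) = 0.027178
  x_4 = 1.861645 - 0.027178×(1.861645 - 1.674264)/(0.027178 - 0.157520)
       = 1.900717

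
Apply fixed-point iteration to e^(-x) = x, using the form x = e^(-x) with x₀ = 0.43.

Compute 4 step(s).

Equation: e^(-x) = x
Fixed-point form: x = e^(-x)
x₀ = 0.43

x_1 = g(0.430000) = 0.650509
x_2 = g(0.650509) = 0.521780
x_3 = g(0.521780) = 0.593463
x_4 = g(0.593463) = 0.552411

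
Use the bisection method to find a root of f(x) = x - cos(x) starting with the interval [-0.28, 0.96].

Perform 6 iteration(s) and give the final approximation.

f(x) = x - cos(x)
Initial interval: [-0.28, 0.96]

Iteration 1:
  c_1 = (-0.280000 + 0.960000)/2 = 0.340000
  f(c_1) = f(0.340000) = -0.602755
  f(a) × f(c) ≥ 0, new interval: [0.340000, 0.960000]
Iteration 2:
  c_2 = (0.340000 + 0.960000)/2 = 0.650000
  f(c_2) = f(0.650000) = -0.146084
  f(a) × f(c) ≥ 0, new interval: [0.650000, 0.960000]
Iteration 3:
  c_3 = (0.650000 + 0.960000)/2 = 0.805000
  f(c_3) = f(0.805000) = 0.111889
  f(a) × f(c) < 0, new interval: [0.650000, 0.805000]
Iteration 4:
  c_4 = (0.650000 + 0.805000)/2 = 0.727500
  f(c_4) = f(0.727500) = -0.019339
  f(a) × f(c) ≥ 0, new interval: [0.727500, 0.805000]
Iteration 5:
  c_5 = (0.727500 + 0.805000)/2 = 0.766250
  f(c_5) = f(0.766250) = 0.045734
  f(a) × f(c) < 0, new interval: [0.727500, 0.766250]
Iteration 6:
  c_6 = (0.727500 + 0.766250)/2 = 0.746875
  f(c_6) = f(0.746875) = 0.013060
  f(a) × f(c) < 0, new interval: [0.727500, 0.746875]

After 6 iteration(s), the approximation is c_6 = 0.746875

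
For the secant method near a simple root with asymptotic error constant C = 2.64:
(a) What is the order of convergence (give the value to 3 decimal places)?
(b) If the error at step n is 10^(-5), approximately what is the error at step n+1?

(a) Secant method has superlinear convergence with order φ = (1+√5)/2 ≈ 1.618.
    This means |e_{n+1}| ≈ C|e_n|^1.618.

(b) With |e_n| = 10^(-5) and C = 2.64:
    |e_{n+1}| ≈ 2.64 × (10^(-5))^1.618 = 2.64 × 10^(-8.09)

(a) ≈ 1.618 (golden ratio); (b) |e_{n+1}| ≈ 2.145e-08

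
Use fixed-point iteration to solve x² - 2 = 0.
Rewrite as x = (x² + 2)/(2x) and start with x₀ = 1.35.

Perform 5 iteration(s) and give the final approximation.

Equation: x² - 2 = 0
Fixed-point form: x = (x² + 2)/(2x)
x₀ = 1.35

x_1 = g(1.350000) = 1.415741
x_2 = g(1.415741) = 1.414214
x_3 = g(1.414214) = 1.414214
x_4 = g(1.414214) = 1.414214
x_5 = g(1.414214) = 1.414214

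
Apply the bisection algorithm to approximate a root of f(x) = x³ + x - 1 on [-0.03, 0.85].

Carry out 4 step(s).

f(x) = x³ + x - 1
Initial interval: [-0.03, 0.85]

Iteration 1:
  c_1 = (-0.030000 + 0.850000)/2 = 0.410000
  f(c_1) = f(0.410000) = -0.521079
  f(a) × f(c) ≥ 0, new interval: [0.410000, 0.850000]
Iteration 2:
  c_2 = (0.410000 + 0.850000)/2 = 0.630000
  f(c_2) = f(0.630000) = -0.119953
  f(a) × f(c) ≥ 0, new interval: [0.630000, 0.850000]
Iteration 3:
  c_3 = (0.630000 + 0.850000)/2 = 0.740000
  f(c_3) = f(0.740000) = 0.145224
  f(a) × f(c) < 0, new interval: [0.630000, 0.740000]
Iteration 4:
  c_4 = (0.630000 + 0.740000)/2 = 0.685000
  f(c_4) = f(0.685000) = 0.006419
  f(a) × f(c) < 0, new interval: [0.630000, 0.685000]

After 4 iteration(s), the approximation is c_4 = 0.685000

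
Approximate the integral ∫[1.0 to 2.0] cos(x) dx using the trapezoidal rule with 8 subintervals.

f(x) = cos(x)
a = 1.0, b = 2.0, n = 8
h = (b - a)/n = 0.125000

Trapezoidal rule: (h/2)[f(x₀) + 2f(x₁) + 2f(x₂) + ... + f(xₙ)]

x_0 = 1.0000, f(x_0) = 0.540302, coefficient = 1
x_1 = 1.1250, f(x_1) = 0.431177, coefficient = 2
x_2 = 1.2500, f(x_2) = 0.315322, coefficient = 2
x_3 = 1.3750, f(x_3) = 0.194548, coefficient = 2
x_4 = 1.5000, f(x_4) = 0.070737, coefficient = 2
x_5 = 1.6250, f(x_5) = -0.054177, coefficient = 2
x_6 = 1.7500, f(x_6) = -0.178246, coefficient = 2
x_7 = 1.8750, f(x_7) = -0.299534, coefficient = 2
x_8 = 2.0000, f(x_8) = -0.416147, coefficient = 1

I ≈ (0.125000/2) × 1.083810 = 0.067738
Exact value: 0.067826
Error: 0.000088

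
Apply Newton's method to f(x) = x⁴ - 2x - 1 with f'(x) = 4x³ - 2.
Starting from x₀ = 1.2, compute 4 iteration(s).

f(x) = x⁴ - 2x - 1
f'(x) = 4x³ - 2
x₀ = 1.2

Newton-Raphson formula: x_{n+1} = x_n - f(x_n)/f'(x_n)

Iteration 1:
  f(1.200000) = -1.326400
  f'(1.200000) = 4.912000
  x_1 = 1.200000 - (-1.326400)/4.912000 = 1.470033
Iteration 2:
  f(1.470033) = 0.729838
  f'(1.470033) = 10.706937
  x_2 = 1.470033 - 0.729838/10.706937 = 1.401868
Iteration 3:
  f(1.401868) = 0.058405
  f'(1.401868) = 9.019986
  x_3 = 1.401868 - 0.058405/9.019986 = 1.395393
Iteration 4:
  f(1.395393) = 0.000493
  f'(1.395393) = 8.867990
  x_4 = 1.395393 - 0.000493/8.867990 = 1.395337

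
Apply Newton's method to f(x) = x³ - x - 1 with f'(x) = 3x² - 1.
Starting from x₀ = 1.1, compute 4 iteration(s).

f(x) = x³ - x - 1
f'(x) = 3x² - 1
x₀ = 1.1

Newton-Raphson formula: x_{n+1} = x_n - f(x_n)/f'(x_n)

Iteration 1:
  f(1.100000) = -0.769000
  f'(1.100000) = 2.630000
  x_1 = 1.100000 - (-0.769000)/2.630000 = 1.392395
Iteration 2:
  f(1.392395) = 0.307132
  f'(1.392395) = 4.816295
  x_2 = 1.392395 - 0.307132/4.816295 = 1.328626
Iteration 3:
  f(1.328626) = 0.016727
  f'(1.328626) = 4.295742
  x_3 = 1.328626 - 0.016727/4.295742 = 1.324732
Iteration 4:
  f(1.324732) = 0.000060
  f'(1.324732) = 4.264746
  x_4 = 1.324732 - 0.000060/4.264746 = 1.324718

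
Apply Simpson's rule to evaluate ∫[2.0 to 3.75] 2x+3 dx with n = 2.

f(x) = 2x+3
a = 2.0, b = 3.75, n = 2
h = (b - a)/n = 0.875000

Simpson's rule: (h/3)[f(x₀) + 4f(x₁) + 2f(x₂) + ... + f(xₙ)]

x_0 = 2.0000, f(x_0) = 7.000000, coefficient = 1
x_1 = 2.8750, f(x_1) = 8.750000, coefficient = 4
x_2 = 3.7500, f(x_2) = 10.500000, coefficient = 1

I ≈ (0.875000/3) × 52.500000 = 15.312500
Exact value: 15.312500
Error: 0.000000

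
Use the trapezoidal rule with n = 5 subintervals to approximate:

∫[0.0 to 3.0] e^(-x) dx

f(x) = e^(-x)
a = 0.0, b = 3.0, n = 5
h = (b - a)/n = 0.600000

Trapezoidal rule: (h/2)[f(x₀) + 2f(x₁) + 2f(x₂) + ... + f(xₙ)]

x_0 = 0.0000, f(x_0) = 1.000000, coefficient = 1
x_1 = 0.6000, f(x_1) = 0.548812, coefficient = 2
x_2 = 1.2000, f(x_2) = 0.301194, coefficient = 2
x_3 = 1.8000, f(x_3) = 0.165299, coefficient = 2
x_4 = 2.4000, f(x_4) = 0.090718, coefficient = 2
x_5 = 3.0000, f(x_5) = 0.049787, coefficient = 1

I ≈ (0.600000/2) × 3.261832 = 0.978550
Exact value: 0.950213
Error: 0.028337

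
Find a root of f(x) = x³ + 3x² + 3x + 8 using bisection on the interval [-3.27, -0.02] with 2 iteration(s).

f(x) = x³ + 3x² + 3x + 8
Initial interval: [-3.27, -0.02]

Iteration 1:
  c_1 = (-3.270000 + (-0.020000))/2 = -1.645000
  f(c_1) = f(-1.645000) = 6.731664
  f(a) × f(c) < 0, new interval: [-3.270000, -1.645000]
Iteration 2:
  c_2 = (-3.270000 + (-1.645000))/2 = -2.457500
  f(c_2) = f(-2.457500) = 3.903824
  f(a) × f(c) < 0, new interval: [-3.270000, -2.457500]

After 2 iteration(s), the approximation is c_2 = -2.457500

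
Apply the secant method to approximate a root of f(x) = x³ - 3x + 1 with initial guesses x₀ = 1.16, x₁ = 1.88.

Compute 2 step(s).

f(x) = x³ - 3x + 1
x₀ = 1.16, x₁ = 1.88

Secant formula: x_{n+1} = x_n - f(x_n)(x_n - x_{n-1})/(f(x_n) - f(x_{n-1}))

Iteration 1:
  f(1.160000) = -0.919104
  f(1.880000) = 2.004672
  x_2 = 1.880000 - 2.004672×(1.880000 - 1.160000)/(2.004672 - (-0.919104))
       = 1.386336
Iteration 2:
  f(1.880000) = 2.004672
  f(1.386336) = -0.494572
  x_3 = 1.386336 - (-0.494572)×(1.386336 - 1.880000)/(-0.494572 - 2.004672)
       = 1.484026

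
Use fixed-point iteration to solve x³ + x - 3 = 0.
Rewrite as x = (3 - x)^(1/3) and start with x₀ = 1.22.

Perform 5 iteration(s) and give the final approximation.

Equation: x³ + x - 3 = 0
Fixed-point form: x = (3 - x)^(1/3)
x₀ = 1.22

x_1 = g(1.220000) = 1.211918
x_2 = g(1.211918) = 1.213750
x_3 = g(1.213750) = 1.213335
x_4 = g(1.213335) = 1.213429
x_5 = g(1.213429) = 1.213408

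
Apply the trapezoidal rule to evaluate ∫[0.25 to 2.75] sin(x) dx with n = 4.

f(x) = sin(x)
a = 0.25, b = 2.75, n = 4
h = (b - a)/n = 0.625000

Trapezoidal rule: (h/2)[f(x₀) + 2f(x₁) + 2f(x₂) + ... + f(xₙ)]

x_0 = 0.2500, f(x_0) = 0.247404, coefficient = 1
x_1 = 0.8750, f(x_1) = 0.767544, coefficient = 2
x_2 = 1.5000, f(x_2) = 0.997495, coefficient = 2
x_3 = 2.1250, f(x_3) = 0.850320, coefficient = 2
x_4 = 2.7500, f(x_4) = 0.381661, coefficient = 1

I ≈ (0.625000/2) × 5.859782 = 1.831182
Exact value: 1.893215
Error: 0.062033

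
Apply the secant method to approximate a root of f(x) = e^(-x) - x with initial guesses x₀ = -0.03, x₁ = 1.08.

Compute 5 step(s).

f(x) = e^(-x) - x
x₀ = -0.03, x₁ = 1.08

Secant formula: x_{n+1} = x_n - f(x_n)(x_n - x_{n-1})/(f(x_n) - f(x_{n-1}))

Iteration 1:
  f(-0.030000) = 1.060455
  f(1.080000) = -0.740404
  x_2 = 1.080000 - (-0.740404)×(1.080000 - (-0.030000))/(-0.740404 - 1.060455)
       = 0.623635
Iteration 2:
  f(1.080000) = -0.740404
  f(0.623635) = -0.087642
  x_3 = 0.623635 - (-0.087642)×(0.623635 - 1.080000)/(-0.087642 - (-0.740404))
       = 0.562362
Iteration 3:
  f(0.623635) = -0.087642
  f(0.562362) = 0.007500
  x_4 = 0.562362 - 0.007500×(0.562362 - 0.623635)/(0.007500 - (-0.087642))
       = 0.567192
Iteration 4:
  f(0.562362) = 0.007500
  f(0.567192) = -0.000076
  x_5 = 0.567192 - (-0.000076)×(0.567192 - 0.562362)/(-0.000076 - 0.007500)
       = 0.567143
Iteration 5:
  f(0.567192) = -0.000076
  f(0.567143) = 0.000000
  x_6 = 0.567143 - 0.000000×(0.567143 - 0.567192)/(0.000000 - (-0.000076))
       = 0.567143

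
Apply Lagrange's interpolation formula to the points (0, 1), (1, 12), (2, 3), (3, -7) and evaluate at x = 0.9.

Lagrange interpolation formula:
P(x) = Σ yᵢ × Lᵢ(x)
where Lᵢ(x) = Π_{j≠i} (x - xⱼ)/(xᵢ - xⱼ)

L_0(0.9) = (0.9 - 1)/(0 - 1) × (0.9 - 2)/(0 - 2) × (0.9 - 3)/(0 - 3) = 0.038500
L_1(0.9) = (0.9 - 0)/(1 - 0) × (0.9 - 2)/(1 - 2) × (0.9 - 3)/(1 - 3) = 1.039500
L_2(0.9) = (0.9 - 0)/(2 - 0) × (0.9 - 1)/(2 - 1) × (0.9 - 3)/(2 - 3) = -0.094500
L_3(0.9) = (0.9 - 0)/(3 - 0) × (0.9 - 1)/(3 - 1) × (0.9 - 2)/(3 - 2) = 0.016500

P(0.9) = 1×L_0(0.9) + 12×L_1(0.9) + 3×L_2(0.9) + (-7)×L_3(0.9)
P(0.9) = 12.113500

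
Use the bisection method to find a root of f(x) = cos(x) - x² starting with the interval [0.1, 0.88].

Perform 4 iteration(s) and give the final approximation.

f(x) = cos(x) - x²
Initial interval: [0.1, 0.88]

Iteration 1:
  c_1 = (0.100000 + 0.880000)/2 = 0.490000
  f(c_1) = f(0.490000) = 0.642233
  f(a) × f(c) ≥ 0, new interval: [0.490000, 0.880000]
Iteration 2:
  c_2 = (0.490000 + 0.880000)/2 = 0.685000
  f(c_2) = f(0.685000) = 0.305194
  f(a) × f(c) ≥ 0, new interval: [0.685000, 0.880000]
Iteration 3:
  c_3 = (0.685000 + 0.880000)/2 = 0.782500
  f(c_3) = f(0.782500) = 0.096847
  f(a) × f(c) ≥ 0, new interval: [0.782500, 0.880000]
Iteration 4:
  c_4 = (0.782500 + 0.880000)/2 = 0.831250
  f(c_4) = f(0.831250) = -0.017024
  f(a) × f(c) < 0, new interval: [0.782500, 0.831250]

After 4 iteration(s), the approximation is c_4 = 0.831250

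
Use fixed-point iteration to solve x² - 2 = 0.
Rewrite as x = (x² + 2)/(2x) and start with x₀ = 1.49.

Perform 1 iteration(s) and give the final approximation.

Equation: x² - 2 = 0
Fixed-point form: x = (x² + 2)/(2x)
x₀ = 1.49

x_1 = g(1.490000) = 1.416141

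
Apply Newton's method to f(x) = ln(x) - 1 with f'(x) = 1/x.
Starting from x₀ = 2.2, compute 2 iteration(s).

f(x) = ln(x) - 1
f'(x) = 1/x
x₀ = 2.2

Newton-Raphson formula: x_{n+1} = x_n - f(x_n)/f'(x_n)

Iteration 1:
  f(2.200000) = -0.211543
  f'(2.200000) = 0.454545
  x_1 = 2.200000 - (-0.211543)/0.454545 = 2.665394
Iteration 2:
  f(2.665394) = -0.019648
  f'(2.665394) = 0.375179
  x_2 = 2.665394 - (-0.019648)/0.375179 = 2.717764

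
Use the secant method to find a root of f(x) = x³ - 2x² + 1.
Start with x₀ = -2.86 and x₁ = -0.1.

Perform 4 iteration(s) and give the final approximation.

f(x) = x³ - 2x² + 1
x₀ = -2.86, x₁ = -0.1

Secant formula: x_{n+1} = x_n - f(x_n)(x_n - x_{n-1})/(f(x_n) - f(x_{n-1}))

Iteration 1:
  f(-2.860000) = -38.752856
  f(-0.100000) = 0.979000
  x_2 = -0.100000 - 0.979000×(-0.100000 - (-2.860000))/(0.979000 - (-38.752856))
       = -0.168007
Iteration 2:
  f(-0.100000) = 0.979000
  f(-0.168007) = 0.938805
  x_3 = -0.168007 - 0.938805×(-0.168007 - (-0.100000))/(0.938805 - 0.979000)
       = -1.756400
Iteration 3:
  f(-0.168007) = 0.938805
  f(-1.756400) = -10.588273
  x_4 = -1.756400 - (-10.588273)×(-1.756400 - (-0.168007))/(-10.588273 - 0.938805)
       = -0.297371
Iteration 4:
  f(-1.756400) = -10.588273
  f(-0.297371) = 0.796844
  x_5 = -0.297371 - 0.796844×(-0.297371 - (-1.756400))/(0.796844 - (-10.588273))
       = -0.399489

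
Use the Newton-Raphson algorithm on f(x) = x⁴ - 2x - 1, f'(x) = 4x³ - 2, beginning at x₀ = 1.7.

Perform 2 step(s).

f(x) = x⁴ - 2x - 1
f'(x) = 4x³ - 2
x₀ = 1.7

Newton-Raphson formula: x_{n+1} = x_n - f(x_n)/f'(x_n)

Iteration 1:
  f(1.700000) = 3.952100
  f'(1.700000) = 17.652000
  x_1 = 1.700000 - 3.952100/17.652000 = 1.476110
Iteration 2:
  f(1.476110) = 0.795392
  f'(1.476110) = 10.865198
  x_2 = 1.476110 - 0.795392/10.865198 = 1.402905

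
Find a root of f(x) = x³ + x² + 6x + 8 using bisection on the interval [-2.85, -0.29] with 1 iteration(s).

f(x) = x³ + x² + 6x + 8
Initial interval: [-2.85, -0.29]

Iteration 1:
  c_1 = (-2.850000 + (-0.290000))/2 = -1.570000
  f(c_1) = f(-1.570000) = -2.824993
  f(a) × f(c) ≥ 0, new interval: [-1.570000, -0.290000]

After 1 iteration(s), the approximation is c_1 = -1.570000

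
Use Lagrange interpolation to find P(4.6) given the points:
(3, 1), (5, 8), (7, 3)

Lagrange interpolation formula:
P(x) = Σ yᵢ × Lᵢ(x)
where Lᵢ(x) = Π_{j≠i} (x - xⱼ)/(xᵢ - xⱼ)

L_0(4.6) = (4.6 - 5)/(3 - 5) × (4.6 - 7)/(3 - 7) = 0.120000
L_1(4.6) = (4.6 - 3)/(5 - 3) × (4.6 - 7)/(5 - 7) = 0.960000
L_2(4.6) = (4.6 - 3)/(7 - 3) × (4.6 - 5)/(7 - 5) = -0.080000

P(4.6) = 1×L_0(4.6) + 8×L_1(4.6) + 3×L_2(4.6)
P(4.6) = 7.560000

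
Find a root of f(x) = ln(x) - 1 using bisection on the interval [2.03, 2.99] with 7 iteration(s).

f(x) = ln(x) - 1
Initial interval: [2.03, 2.99]

Iteration 1:
  c_1 = (2.030000 + 2.990000)/2 = 2.510000
  f(c_1) = f(2.510000) = -0.079717
  f(a) × f(c) ≥ 0, new interval: [2.510000, 2.990000]
Iteration 2:
  c_2 = (2.510000 + 2.990000)/2 = 2.750000
  f(c_2) = f(2.750000) = 0.011601
  f(a) × f(c) < 0, new interval: [2.510000, 2.750000]
Iteration 3:
  c_3 = (2.510000 + 2.750000)/2 = 2.630000
  f(c_3) = f(2.630000) = -0.033016
  f(a) × f(c) ≥ 0, new interval: [2.630000, 2.750000]
Iteration 4:
  c_4 = (2.630000 + 2.750000)/2 = 2.690000
  f(c_4) = f(2.690000) = -0.010459
  f(a) × f(c) ≥ 0, new interval: [2.690000, 2.750000]
Iteration 5:
  c_5 = (2.690000 + 2.750000)/2 = 2.720000
  f(c_5) = f(2.720000) = 0.000632
  f(a) × f(c) < 0, new interval: [2.690000, 2.720000]
Iteration 6:
  c_6 = (2.690000 + 2.720000)/2 = 2.705000
  f(c_6) = f(2.705000) = -0.004898
  f(a) × f(c) ≥ 0, new interval: [2.705000, 2.720000]
Iteration 7:
  c_7 = (2.705000 + 2.720000)/2 = 2.712500
  f(c_7) = f(2.712500) = -0.002129
  f(a) × f(c) ≥ 0, new interval: [2.712500, 2.720000]

After 7 iteration(s), the approximation is c_7 = 2.712500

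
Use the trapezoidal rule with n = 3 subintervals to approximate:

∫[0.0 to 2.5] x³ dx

f(x) = x³
a = 0.0, b = 2.5, n = 3
h = (b - a)/n = 0.833333

Trapezoidal rule: (h/2)[f(x₀) + 2f(x₁) + 2f(x₂) + ... + f(xₙ)]

x_0 = 0.0000, f(x_0) = 0.000000, coefficient = 1
x_1 = 0.8333, f(x_1) = 0.578704, coefficient = 2
x_2 = 1.6667, f(x_2) = 4.629630, coefficient = 2
x_3 = 2.5000, f(x_3) = 15.625000, coefficient = 1

I ≈ (0.833333/2) × 26.041667 = 10.850694
Exact value: 9.765625
Error: 1.085069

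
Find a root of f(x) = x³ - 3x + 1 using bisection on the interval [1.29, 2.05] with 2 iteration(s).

f(x) = x³ - 3x + 1
Initial interval: [1.29, 2.05]

Iteration 1:
  c_1 = (1.290000 + 2.050000)/2 = 1.670000
  f(c_1) = f(1.670000) = 0.647463
  f(a) × f(c) < 0, new interval: [1.290000, 1.670000]
Iteration 2:
  c_2 = (1.290000 + 1.670000)/2 = 1.480000
  f(c_2) = f(1.480000) = -0.198208
  f(a) × f(c) ≥ 0, new interval: [1.480000, 1.670000]

After 2 iteration(s), the approximation is c_2 = 1.480000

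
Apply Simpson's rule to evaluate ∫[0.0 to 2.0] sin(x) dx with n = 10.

f(x) = sin(x)
a = 0.0, b = 2.0, n = 10
h = (b - a)/n = 0.200000

Simpson's rule: (h/3)[f(x₀) + 4f(x₁) + 2f(x₂) + ... + f(xₙ)]

x_0 = 0.0000, f(x_0) = 0.000000, coefficient = 1
x_1 = 0.2000, f(x_1) = 0.198669, coefficient = 4
x_2 = 0.4000, f(x_2) = 0.389418, coefficient = 2
x_3 = 0.6000, f(x_3) = 0.564642, coefficient = 4
x_4 = 0.8000, f(x_4) = 0.717356, coefficient = 2
x_5 = 1.0000, f(x_5) = 0.841471, coefficient = 4
x_6 = 1.2000, f(x_6) = 0.932039, coefficient = 2
x_7 = 1.4000, f(x_7) = 0.985450, coefficient = 4
x_8 = 1.6000, f(x_8) = 0.999574, coefficient = 2
x_9 = 1.8000, f(x_9) = 0.973848, coefficient = 4
x_10 = 2.0000, f(x_10) = 0.909297, coefficient = 1

I ≈ (0.200000/3) × 21.242392 = 1.416159
Exact value: 1.416147
Error: 0.000013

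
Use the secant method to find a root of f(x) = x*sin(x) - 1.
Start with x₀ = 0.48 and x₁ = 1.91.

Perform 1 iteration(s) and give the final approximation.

f(x) = x*sin(x) - 1
x₀ = 0.48, x₁ = 1.91

Secant formula: x_{n+1} = x_n - f(x_n)(x_n - x_{n-1})/(f(x_n) - f(x_{n-1}))

Iteration 1:
  f(0.480000) = -0.778346
  f(1.910000) = 0.801168
  x_2 = 1.910000 - 0.801168×(1.910000 - 0.480000)/(0.801168 - (-0.778346))
       = 1.184669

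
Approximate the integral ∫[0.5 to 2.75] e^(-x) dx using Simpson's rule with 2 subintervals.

f(x) = e^(-x)
a = 0.5, b = 2.75, n = 2
h = (b - a)/n = 1.125000

Simpson's rule: (h/3)[f(x₀) + 4f(x₁) + 2f(x₂) + ... + f(xₙ)]

x_0 = 0.5000, f(x_0) = 0.606531, coefficient = 1
x_1 = 1.6250, f(x_1) = 0.196912, coefficient = 4
x_2 = 2.7500, f(x_2) = 0.063928, coefficient = 1

I ≈ (1.125000/3) × 1.458105 = 0.546789
Exact value: 0.542603
Error: 0.004187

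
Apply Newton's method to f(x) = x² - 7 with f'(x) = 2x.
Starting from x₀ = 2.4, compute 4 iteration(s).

f(x) = x² - 7
f'(x) = 2x
x₀ = 2.4

Newton-Raphson formula: x_{n+1} = x_n - f(x_n)/f'(x_n)

Iteration 1:
  f(2.400000) = -1.240000
  f'(2.400000) = 4.800000
  x_1 = 2.400000 - (-1.240000)/4.800000 = 2.658333
Iteration 2:
  f(2.658333) = 0.066736
  f'(2.658333) = 5.316667
  x_2 = 2.658333 - 0.066736/5.316667 = 2.645781
Iteration 3:
  f(2.645781) = 0.000158
  f'(2.645781) = 5.291562
  x_3 = 2.645781 - 0.000158/5.291562 = 2.645751
Iteration 4:
  f(2.645751) = 0.000000
  f'(2.645751) = 5.291503
  x_4 = 2.645751 - 0.000000/5.291503 = 2.645751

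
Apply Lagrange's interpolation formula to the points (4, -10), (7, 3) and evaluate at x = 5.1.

Lagrange interpolation formula:
P(x) = Σ yᵢ × Lᵢ(x)
where Lᵢ(x) = Π_{j≠i} (x - xⱼ)/(xᵢ - xⱼ)

L_0(5.1) = (5.1 - 7)/(4 - 7) = 0.633333
L_1(5.1) = (5.1 - 4)/(7 - 4) = 0.366667

P(5.1) = (-10)×L_0(5.1) + 3×L_1(5.1)
P(5.1) = -5.233333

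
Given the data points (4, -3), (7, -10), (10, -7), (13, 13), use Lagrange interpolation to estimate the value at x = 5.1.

Lagrange interpolation formula:
P(x) = Σ yᵢ × Lᵢ(x)
where Lᵢ(x) = Π_{j≠i} (x - xⱼ)/(xᵢ - xⱼ)

L_0(5.1) = (5.1 - 7)/(4 - 7) × (5.1 - 10)/(4 - 10) × (5.1 - 13)/(4 - 13) = 0.454006
L_1(5.1) = (5.1 - 4)/(7 - 4) × (5.1 - 10)/(7 - 10) × (5.1 - 13)/(7 - 13) = 0.788537
L_2(5.1) = (5.1 - 4)/(10 - 4) × (5.1 - 7)/(10 - 7) × (5.1 - 13)/(10 - 13) = -0.305759
L_3(5.1) = (5.1 - 4)/(13 - 4) × (5.1 - 7)/(13 - 7) × (5.1 - 10)/(13 - 10) = 0.063216

P(5.1) = (-3)×L_0(5.1) + (-10)×L_1(5.1) + (-7)×L_2(5.1) + 13×L_3(5.1)
P(5.1) = -6.285265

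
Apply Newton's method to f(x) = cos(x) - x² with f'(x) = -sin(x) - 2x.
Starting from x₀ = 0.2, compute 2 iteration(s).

f(x) = cos(x) - x²
f'(x) = -sin(x) - 2x
x₀ = 0.2

Newton-Raphson formula: x_{n+1} = x_n - f(x_n)/f'(x_n)

Iteration 1:
  f(0.200000) = 0.940067
  f'(0.200000) = -0.598669
  x_1 = 0.200000 - 0.940067/(-0.598669) = 1.770260
Iteration 2:
  f(1.770260) = -3.331965
  f'(1.770260) = -4.520693
  x_2 = 1.770260 - (-3.331965)/(-4.520693) = 1.033213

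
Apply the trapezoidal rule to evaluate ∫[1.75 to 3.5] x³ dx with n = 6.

f(x) = x³
a = 1.75, b = 3.5, n = 6
h = (b - a)/n = 0.291667

Trapezoidal rule: (h/2)[f(x₀) + 2f(x₁) + 2f(x₂) + ... + f(xₙ)]

x_0 = 1.7500, f(x_0) = 5.359375, coefficient = 1
x_1 = 2.0417, f(x_1) = 8.510489, coefficient = 2
x_2 = 2.3333, f(x_2) = 12.703704, coefficient = 2
x_3 = 2.6250, f(x_3) = 18.087891, coefficient = 2
x_4 = 2.9167, f(x_4) = 24.811921, coefficient = 2
x_5 = 3.2083, f(x_5) = 33.024667, coefficient = 2
x_6 = 3.5000, f(x_6) = 42.875000, coefficient = 1

I ≈ (0.291667/2) × 242.511719 = 35.366292
Exact value: 35.170898
Error: 0.195394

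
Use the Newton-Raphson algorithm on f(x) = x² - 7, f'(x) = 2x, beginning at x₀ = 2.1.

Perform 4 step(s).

f(x) = x² - 7
f'(x) = 2x
x₀ = 2.1

Newton-Raphson formula: x_{n+1} = x_n - f(x_n)/f'(x_n)

Iteration 1:
  f(2.100000) = -2.590000
  f'(2.100000) = 4.200000
  x_1 = 2.100000 - (-2.590000)/4.200000 = 2.716667
Iteration 2:
  f(2.716667) = 0.380278
  f'(2.716667) = 5.433333
  x_2 = 2.716667 - 0.380278/5.433333 = 2.646677
Iteration 3:
  f(2.646677) = 0.004899
  f'(2.646677) = 5.293354
  x_3 = 2.646677 - 0.004899/5.293354 = 2.645751
Iteration 4:
  f(2.645751) = 0.000001
  f'(2.645751) = 5.291503
  x_4 = 2.645751 - 0.000001/5.291503 = 2.645751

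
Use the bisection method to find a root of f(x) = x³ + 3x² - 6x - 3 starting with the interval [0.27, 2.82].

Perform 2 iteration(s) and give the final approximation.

f(x) = x³ + 3x² - 6x - 3
Initial interval: [0.27, 2.82]

Iteration 1:
  c_1 = (0.270000 + 2.820000)/2 = 1.545000
  f(c_1) = f(1.545000) = -1.420971
  f(a) × f(c) ≥ 0, new interval: [1.545000, 2.820000]
Iteration 2:
  c_2 = (1.545000 + 2.820000)/2 = 2.182500
  f(c_2) = f(2.182500) = 8.590835
  f(a) × f(c) < 0, new interval: [1.545000, 2.182500]

After 2 iteration(s), the approximation is c_2 = 2.182500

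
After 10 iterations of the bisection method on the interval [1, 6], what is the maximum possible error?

Bisection error bound: |error| ≤ (b-a)/2^n
|error| ≤ (6 - 1)/2^10 = 5/2^10
|error| ≤ 0.0048828125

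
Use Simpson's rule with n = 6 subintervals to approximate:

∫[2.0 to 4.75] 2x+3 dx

f(x) = 2x+3
a = 2.0, b = 4.75, n = 6
h = (b - a)/n = 0.458333

Simpson's rule: (h/3)[f(x₀) + 4f(x₁) + 2f(x₂) + ... + f(xₙ)]

x_0 = 2.0000, f(x_0) = 7.000000, coefficient = 1
x_1 = 2.4583, f(x_1) = 7.916667, coefficient = 4
x_2 = 2.9167, f(x_2) = 8.833333, coefficient = 2
x_3 = 3.3750, f(x_3) = 9.750000, coefficient = 4
x_4 = 3.8333, f(x_4) = 10.666667, coefficient = 2
x_5 = 4.2917, f(x_5) = 11.583333, coefficient = 4
x_6 = 4.7500, f(x_6) = 12.500000, coefficient = 1

I ≈ (0.458333/3) × 175.500000 = 26.812500
Exact value: 26.812500
Error: 0.000000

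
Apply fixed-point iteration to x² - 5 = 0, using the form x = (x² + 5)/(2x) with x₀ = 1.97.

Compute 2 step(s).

Equation: x² - 5 = 0
Fixed-point form: x = (x² + 5)/(2x)
x₀ = 1.97

x_1 = g(1.970000) = 2.254036
x_2 = g(2.254036) = 2.236140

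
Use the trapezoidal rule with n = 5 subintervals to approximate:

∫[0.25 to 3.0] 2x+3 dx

f(x) = 2x+3
a = 0.25, b = 3.0, n = 5
h = (b - a)/n = 0.550000

Trapezoidal rule: (h/2)[f(x₀) + 2f(x₁) + 2f(x₂) + ... + f(xₙ)]

x_0 = 0.2500, f(x_0) = 3.500000, coefficient = 1
x_1 = 0.8000, f(x_1) = 4.600000, coefficient = 2
x_2 = 1.3500, f(x_2) = 5.700000, coefficient = 2
x_3 = 1.9000, f(x_3) = 6.800000, coefficient = 2
x_4 = 2.4500, f(x_4) = 7.900000, coefficient = 2
x_5 = 3.0000, f(x_5) = 9.000000, coefficient = 1

I ≈ (0.550000/2) × 62.500000 = 17.187500
Exact value: 17.187500
Error: 0.000000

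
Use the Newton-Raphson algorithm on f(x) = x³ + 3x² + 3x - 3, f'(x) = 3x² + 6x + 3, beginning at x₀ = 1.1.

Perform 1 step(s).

f(x) = x³ + 3x² + 3x - 3
f'(x) = 3x² + 6x + 3
x₀ = 1.1

Newton-Raphson formula: x_{n+1} = x_n - f(x_n)/f'(x_n)

Iteration 1:
  f(1.100000) = 5.261000
  f'(1.100000) = 13.230000
  x_1 = 1.100000 - 5.261000/13.230000 = 0.702343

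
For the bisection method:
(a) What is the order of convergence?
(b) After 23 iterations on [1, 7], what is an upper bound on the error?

(a) Bisection has linear (order 1) convergence; the error is halved each step.

(b) Error bound = (b-a)/2^n = (7 - 1)/2^{23}
    = 6/2^{23}

(a) 1 (linear); (b) error ≤ 7.15e-07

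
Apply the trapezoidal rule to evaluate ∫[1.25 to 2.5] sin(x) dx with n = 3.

f(x) = sin(x)
a = 1.25, b = 2.5, n = 3
h = (b - a)/n = 0.416667

Trapezoidal rule: (h/2)[f(x₀) + 2f(x₁) + 2f(x₂) + ... + f(xₙ)]

x_0 = 1.2500, f(x_0) = 0.948985, coefficient = 1
x_1 = 1.6667, f(x_1) = 0.995408, coefficient = 2
x_2 = 2.0833, f(x_2) = 0.871503, coefficient = 2
x_3 = 2.5000, f(x_3) = 0.598472, coefficient = 1

I ≈ (0.416667/2) × 5.281279 = 1.100266
Exact value: 1.116466
Error: 0.016200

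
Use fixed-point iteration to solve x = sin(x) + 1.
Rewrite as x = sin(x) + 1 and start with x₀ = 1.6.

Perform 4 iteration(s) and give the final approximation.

Equation: x = sin(x) + 1
Fixed-point form: x = sin(x) + 1
x₀ = 1.6

x_1 = g(1.600000) = 1.999574
x_2 = g(1.999574) = 1.909475
x_3 = g(1.909475) = 1.943195
x_4 = g(1.943195) = 1.931457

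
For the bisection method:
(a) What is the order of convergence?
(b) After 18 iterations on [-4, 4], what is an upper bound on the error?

(a) Bisection has linear (order 1) convergence; the error is halved each step.

(b) Error bound = (b-a)/2^n = (4 - (-4))/2^{18}
    = 8/2^{18}

(a) 1 (linear); (b) error ≤ 3.05e-05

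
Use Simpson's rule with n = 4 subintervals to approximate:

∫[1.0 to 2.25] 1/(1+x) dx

f(x) = 1/(1+x)
a = 1.0, b = 2.25, n = 4
h = (b - a)/n = 0.312500

Simpson's rule: (h/3)[f(x₀) + 4f(x₁) + 2f(x₂) + ... + f(xₙ)]

x_0 = 1.0000, f(x_0) = 0.500000, coefficient = 1
x_1 = 1.3125, f(x_1) = 0.432432, coefficient = 4
x_2 = 1.6250, f(x_2) = 0.380952, coefficient = 2
x_3 = 1.9375, f(x_3) = 0.340426, coefficient = 4
x_4 = 2.2500, f(x_4) = 0.307692, coefficient = 1

I ≈ (0.312500/3) × 4.661029 = 0.485524
Exact value: 0.485508
Error: 0.000016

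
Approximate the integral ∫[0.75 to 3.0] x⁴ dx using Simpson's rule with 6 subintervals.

f(x) = x⁴
a = 0.75, b = 3.0, n = 6
h = (b - a)/n = 0.375000

Simpson's rule: (h/3)[f(x₀) + 4f(x₁) + 2f(x₂) + ... + f(xₙ)]

x_0 = 0.7500, f(x_0) = 0.316406, coefficient = 1
x_1 = 1.1250, f(x_1) = 1.601807, coefficient = 4
x_2 = 1.5000, f(x_2) = 5.062500, coefficient = 2
x_3 = 1.8750, f(x_3) = 12.359619, coefficient = 4
x_4 = 2.2500, f(x_4) = 25.628906, coefficient = 2
x_5 = 2.6250, f(x_5) = 47.480713, coefficient = 4
x_6 = 3.0000, f(x_6) = 81.000000, coefficient = 1

I ≈ (0.375000/3) × 388.467773 = 48.558472
Exact value: 48.552539
Error: 0.005933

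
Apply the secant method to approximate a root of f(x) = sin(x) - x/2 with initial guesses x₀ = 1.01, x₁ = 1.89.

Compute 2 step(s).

f(x) = sin(x) - x/2
x₀ = 1.01, x₁ = 1.89

Secant formula: x_{n+1} = x_n - f(x_n)(x_n - x_{n-1})/(f(x_n) - f(x_{n-1}))

Iteration 1:
  f(1.010000) = 0.341832
  f(1.890000) = 0.004486
  x_2 = 1.890000 - 0.004486×(1.890000 - 1.010000)/(0.004486 - 0.341832)
       = 1.901701
Iteration 2:
  f(1.890000) = 0.004486
  f(1.901701) = -0.005102
  x_3 = 1.901701 - (-0.005102)×(1.901701 - 1.890000)/(-0.005102 - 0.004486)
       = 1.895475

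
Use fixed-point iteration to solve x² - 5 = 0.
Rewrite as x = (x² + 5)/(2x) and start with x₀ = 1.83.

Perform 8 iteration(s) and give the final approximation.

Equation: x² - 5 = 0
Fixed-point form: x = (x² + 5)/(2x)
x₀ = 1.83

x_1 = g(1.830000) = 2.281120
x_2 = g(2.281120) = 2.236513
x_3 = g(2.236513) = 2.236068
x_4 = g(2.236068) = 2.236068
x_5 = g(2.236068) = 2.236068
x_6 = g(2.236068) = 2.236068
x_7 = g(2.236068) = 2.236068
x_8 = g(2.236068) = 2.236068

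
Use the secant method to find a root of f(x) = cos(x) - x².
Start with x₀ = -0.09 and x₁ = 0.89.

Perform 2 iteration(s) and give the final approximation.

f(x) = cos(x) - x²
x₀ = -0.09, x₁ = 0.89

Secant formula: x_{n+1} = x_n - f(x_n)(x_n - x_{n-1})/(f(x_n) - f(x_{n-1}))

Iteration 1:
  f(-0.090000) = 0.987853
  f(0.890000) = -0.162688
  x_2 = 0.890000 - (-0.162688)×(0.890000 - (-0.090000))/(-0.162688 - 0.987853)
       = 0.751427
Iteration 2:
  f(0.890000) = -0.162688
  f(0.751427) = 0.166074
  x_3 = 0.751427 - 0.166074×(0.751427 - 0.890000)/(0.166074 - (-0.162688))
       = 0.821427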